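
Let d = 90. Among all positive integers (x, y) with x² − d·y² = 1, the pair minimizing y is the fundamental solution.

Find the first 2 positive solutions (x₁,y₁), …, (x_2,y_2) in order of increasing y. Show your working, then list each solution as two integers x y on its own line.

19 2
721 76

[9; 2,18] for √90; ℓ=2 ⇒ convergent index 1
k=0  a_k=9  p_k/q_k = 9/1
k=1  a_k=2  p_k/q_k = 19/2
→ (19, 2).  Check: 19²=361, 90·2²=360, difference 1.
k=2:  x_2 = 19·19+90·2·2 = 721,  y_2 = 19·2+2·19 = 76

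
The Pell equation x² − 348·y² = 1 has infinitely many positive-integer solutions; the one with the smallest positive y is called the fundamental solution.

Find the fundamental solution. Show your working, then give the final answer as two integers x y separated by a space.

√348 = [18; 1,1,1,8,1,1,1,36, …], period ℓ=8 (even) → k=7
i=0: a=18 ⇒ p=18, q=1
…
i=3: a=1 ⇒ p=56, q=3
i=4: a=8 ⇒ p=485, q=26
…
i=6: a=1 ⇒ p=1026, q=55
i=7: a=1 ⇒ p=1567, q=84
fundamental: x₁=1567, y₁=84  (since 2455489 − 348·7056 = 1)

1567 84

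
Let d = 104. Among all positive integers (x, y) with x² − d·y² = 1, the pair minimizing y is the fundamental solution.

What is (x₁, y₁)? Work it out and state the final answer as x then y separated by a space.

51 5

√104 → a₀=10, period (5,20); ℓ=2 even so k=1
a_0=10:  p_0=10·1+0=10,  q_0=10·0+1=1
a_1=5:  p_1=5·10+1=51,  q_1=5·1+0=5
→ (51, 5).  Check: 51²=2601, 104·5²=2600, difference 1.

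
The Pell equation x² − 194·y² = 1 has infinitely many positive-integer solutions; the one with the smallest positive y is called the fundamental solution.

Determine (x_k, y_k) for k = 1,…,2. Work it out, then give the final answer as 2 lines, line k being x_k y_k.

√194 = [13; 1,12,1,26, …], period ℓ=4 (even) → k=3
k=0  a_k=13  p_k/q_k = 13/1
k=1  a_k=1  p_k/q_k = 14/1
k=2  a_k=12  p_k/q_k = 181/13
k=3  a_k=1  p_k/q_k = 195/14
→ (195, 14).  Check: 195²=38025, 194·14²=38024, difference 1.
(195+14√194)^2 = 76049 + 5460√194

195 14
76049 5460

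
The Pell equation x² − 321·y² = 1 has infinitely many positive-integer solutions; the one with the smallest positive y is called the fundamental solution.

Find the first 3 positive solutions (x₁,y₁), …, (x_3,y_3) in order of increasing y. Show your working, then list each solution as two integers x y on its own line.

√321 = [17; 1,10,1,34, …], period ℓ=4 (even) → k=3
a_0=17:  p_0=17·1+0=17,  q_0=17·0+1=1
…
a_2=10:  p_2=10·18+17=197,  q_2=10·1+1=11
a_3=1:  p_3=1·197+18=215,  q_3=1·11+1=12
→ (215, 12).  Check: 215²=46225, 321·12²=46224, difference 1.
(x_2, y_2) = (215·215 + 321·12·12, 215·12 + 12·215) = (92449, 5160)
(x_3, y_3) = (215·92449 + 321·12·5160, 215·5160 + 12·92449) = (39752855, 2218788)

215 12
92449 5160
39752855 2218788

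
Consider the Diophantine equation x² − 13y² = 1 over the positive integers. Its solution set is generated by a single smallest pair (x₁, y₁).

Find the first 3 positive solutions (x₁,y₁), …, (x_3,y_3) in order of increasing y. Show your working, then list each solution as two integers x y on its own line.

[3; 1,1,1,1,6] for √13; ℓ=5 ⇒ convergent index 9
k=0  a_k=3  p_k/q_k = 3/1
…
k=2  a_k=1  p_k/q_k = 7/2
…
k=4  a_k=1  p_k/q_k = 18/5
k=5  a_k=6  p_k/q_k = 119/33
…
k=7  a_k=1  p_k/q_k = 256/71
k=8  a_k=1  p_k/q_k = 393/109
k=9  a_k=1  p_k/q_k = 649/180
(x₁, y₁) = (649, 180);  649² − 13·180² = 1 ✓
n=2: (649,180)∘(649,180) = (649·649+13·180·180, 649·180+180·649) = (842401,233640)
n=3: (842401,233640)∘(649,180) = (649·842401+13·180·233640, 649·233640+180·842401) = (1093435849,303264540)

649 180
842401 233640
1093435849 303264540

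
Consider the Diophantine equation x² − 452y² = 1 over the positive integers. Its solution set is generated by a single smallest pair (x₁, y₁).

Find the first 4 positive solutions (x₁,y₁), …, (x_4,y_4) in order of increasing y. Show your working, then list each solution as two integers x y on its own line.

1204353 56648
2900932297217 136448377488
6987493029899166849 328664025545553880
16830816386073401651890177 791655010315592455701792

[21; 3,1,5,3,10,3,5,1,3,42] for √452; ℓ=10 ⇒ convergent index 9
a_0=21:  p_0=21·1+0=21,  q_0=21·0+1=1
a_1=3:  p_1=3·21+1=64,  q_1=3·1+0=3
…
a_4=3:  p_4=3·489+85=1552,  q_4=3·23+4=73
…
a_6=3:  p_6=3·16009+1552=49579,  q_6=3·753+73=2332
a_7=5:  p_7=5·49579+16009=263904,  q_7=5·2332+753=12413
a_8=1:  p_8=1·263904+49579=313483,  q_8=1·12413+2332=14745
a_9=3:  p_9=3·313483+263904=1204353,  q_9=3·14745+12413=56648
→ (1204353, 56648).  Check: 1204353²=1450466148609, 452·56648²=1450466148608, difference 1.
n=2: (1204353,56648)∘(1204353,56648) = (1204353·1204353+452·56648·56648, 1204353·56648+56648·1204353) = (2900932297217,136448377488)
n=3: (2900932297217,136448377488)∘(1204353,56648) = (1204353·2900932297217+452·56648·136448377488, 1204353·136448377488+56648·2900932297217) = (6987493029899166849,328664025545553880)
n=4: (6987493029899166849,328664025545553880)∘(1204353,56648) = (1204353·6987493029899166849+452·56648·328664025545553880, 1204353·328664025545553880+56648·6987493029899166849) = (16830816386073401651890177,791655010315592455701792)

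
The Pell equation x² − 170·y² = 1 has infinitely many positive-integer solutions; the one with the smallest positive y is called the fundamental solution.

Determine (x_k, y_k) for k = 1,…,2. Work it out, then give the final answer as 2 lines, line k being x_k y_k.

339 26
229841 17628

d=170: √d = [13; 26] (ℓ=1, odd), read p_1/q_1
a_0=13:  p_0=13·1+0=13,  q_0=13·0+1=1
a_1=26:  p_1=26·13+1=339,  q_1=26·1+0=26
fundamental: x₁=339, y₁=26  (since 114921 − 170·676 = 1)
(x_2, y_2) = (339·339 + 170·26·26, 339·26 + 26·339) = (229841, 17628)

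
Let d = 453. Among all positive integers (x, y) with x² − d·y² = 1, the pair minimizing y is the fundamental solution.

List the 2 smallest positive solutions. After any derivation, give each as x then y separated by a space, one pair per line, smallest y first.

1653751 77700
5469784740001 256992905400

d=453: √d = [21; 3,1,1,10,14,10,1,1,3,42] (ℓ=10, even), read p_9/q_9
i=0: a=21 ⇒ p=21, q=1
…
i=2: a=1 ⇒ p=85, q=4
i=3: a=1 ⇒ p=149, q=7
i=4: a=10 ⇒ p=1575, q=74
i=5: a=14 ⇒ p=22199, q=1043
i=6: a=10 ⇒ p=223565, q=10504
i=7: a=1 ⇒ p=245764, q=11547
i=8: a=1 ⇒ p=469329, q=22051
i=9: a=3 ⇒ p=1653751, q=77700
→ (1653751, 77700).  Check: 1653751²=2734892370001, 453·77700²=2734892370000, difference 1.
(x_2, y_2) = (1653751·1653751 + 453·77700·77700, 1653751·77700 + 77700·1653751) = (5469784740001, 256992905400)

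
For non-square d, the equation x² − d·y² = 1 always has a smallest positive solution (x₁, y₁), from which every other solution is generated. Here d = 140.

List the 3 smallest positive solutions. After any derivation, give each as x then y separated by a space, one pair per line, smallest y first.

√140 = [11; 1,4,1,22, …], period ℓ=4 (even) → k=3
step 0: (11, 1)  from 11·(1,0) + (0,1)
…
step 2: (59, 5)  from 4·(12,1) + (11,1)
step 3: (71, 6)  from 1·(59,5) + (12,1)
fundamental: x₁=71, y₁=6  (since 5041 − 140·36 = 1)
(x_2, y_2) = (71·71 + 140·6·6, 71·6 + 6·71) = (10081, 852)
(x_3, y_3) = (71·10081 + 140·6·852, 71·852 + 6·10081) = (1431431, 120978)

71 6
10081 852
1431431 120978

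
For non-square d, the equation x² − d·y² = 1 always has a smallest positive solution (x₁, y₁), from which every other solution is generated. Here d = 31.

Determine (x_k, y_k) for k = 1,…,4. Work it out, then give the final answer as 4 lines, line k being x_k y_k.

d=31: √d = [5; 1,1,3,5,3,1,1,10] (ℓ=8, even), read p_7/q_7
k=0  a_k=5  p_k/q_k = 5/1
…
k=2  a_k=1  p_k/q_k = 11/2
…
k=4  a_k=5  p_k/q_k = 206/37
…
k=6  a_k=1  p_k/q_k = 863/155
k=7  a_k=1  p_k/q_k = 1520/273
fundamental: x₁=1520, y₁=273  (since 2310400 − 31·74529 = 1)
k=2:  x_2 = 1520·1520+31·273·273 = 4620799,  y_2 = 1520·273+273·1520 = 829920
k=3:  x_3 = 1520·4620799+31·273·829920 = 14047227440,  y_3 = 1520·829920+273·4620799 = 2522956527
k=4:  x_4 = 1520·14047227440+31·273·2522956527 = 42703566796801,  y_4 = 1520·2522956527+273·14047227440 = 7669787012160

1520 273
4620799 829920
14047227440 2522956527
42703566796801 7669787012160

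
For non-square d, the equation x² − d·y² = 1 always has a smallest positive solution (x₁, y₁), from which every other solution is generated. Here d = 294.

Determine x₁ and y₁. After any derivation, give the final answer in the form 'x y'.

d=294: √d = [17; 6,1,4,1,6,34] (ℓ=6, even), read p_5/q_5
i=0: a=17 ⇒ p=17, q=1
…
i=2: a=1 ⇒ p=120, q=7
…
i=4: a=1 ⇒ p=703, q=41
i=5: a=6 ⇒ p=4801, q=280
(x₁, y₁) = (4801, 280);  4801² − 294·280² = 1 ✓

4801 280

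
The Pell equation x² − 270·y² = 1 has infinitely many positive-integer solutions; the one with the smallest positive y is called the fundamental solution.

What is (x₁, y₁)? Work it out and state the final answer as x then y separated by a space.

5291 322

√270 = [16; 2,3,6,3,2,32, …], period ℓ=6 (even) → k=5
i=0: a=16 ⇒ p=16, q=1
i=1: a=2 ⇒ p=33, q=2
i=2: a=3 ⇒ p=115, q=7
i=3: a=6 ⇒ p=723, q=44
i=4: a=3 ⇒ p=2284, q=139
i=5: a=2 ⇒ p=5291, q=322
→ (5291, 322).  Check: 5291²=27994681, 270·322²=27994680, difference 1.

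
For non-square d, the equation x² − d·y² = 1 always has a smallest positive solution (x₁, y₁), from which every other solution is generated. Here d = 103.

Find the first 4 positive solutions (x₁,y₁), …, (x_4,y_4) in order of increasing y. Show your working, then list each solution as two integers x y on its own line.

[10; 6,1,2,1,1,9,1,1,2,1,6,20] for √103; ℓ=12 ⇒ convergent index 11
k=0  a_k=10  p_k/q_k = 10/1
k=1  a_k=6  p_k/q_k = 61/6
…
k=3  a_k=2  p_k/q_k = 203/20
k=4  a_k=1  p_k/q_k = 274/27
k=5  a_k=1  p_k/q_k = 477/47
…
k=7  a_k=1  p_k/q_k = 5044/497
…
k=9  a_k=2  p_k/q_k = 24266/2391
k=10  a_k=1  p_k/q_k = 33877/3338
k=11  a_k=6  p_k/q_k = 227528/22419
fundamental: x₁=227528, y₁=22419  (since 51768990784 − 103·502611561 = 1)
(227528+22419√103)^2 = 103537981567 + 10201900464√103
(227528+22419√103)^3 = 47115579739725224 + 4642436017523565√103
(227528+22419√103)^4 = 21440227253936863550977 + 2112568364380001494176√103

227528 22419
103537981567 10201900464
47115579739725224 4642436017523565
21440227253936863550977 2112568364380001494176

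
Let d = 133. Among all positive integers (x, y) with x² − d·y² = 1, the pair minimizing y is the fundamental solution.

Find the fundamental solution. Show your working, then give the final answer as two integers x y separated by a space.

d=133: √d = [11; 1,1,7,5,1,…,1,1,22] (ℓ=16, even), read p_15/q_15
k=0  a_k=11  p_k/q_k = 11/1
…
k=3  a_k=7  p_k/q_k = 173/15
k=4  a_k=5  p_k/q_k = 888/77
…
k=6  a_k=1  p_k/q_k = 1949/169
…
k=8  a_k=2  p_k/q_k = 7969/691
k=9  a_k=1  p_k/q_k = 10979/952
k=10  a_k=1  p_k/q_k = 18948/1643
k=11  a_k=1  p_k/q_k = 29927/2595
k=12  a_k=5  p_k/q_k = 168583/14618
k=13  a_k=7  p_k/q_k = 1210008/104921
k=14  a_k=1  p_k/q_k = 1378591/119539
k=15  a_k=1  p_k/q_k = 2588599/224460
fundamental: x₁=2588599, y₁=224460  (since 6700844782801 − 133·50382291600 = 1)

2588599 224460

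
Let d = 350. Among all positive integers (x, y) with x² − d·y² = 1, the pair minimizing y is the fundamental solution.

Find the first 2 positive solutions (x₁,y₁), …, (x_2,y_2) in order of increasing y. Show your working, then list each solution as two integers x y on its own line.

[18; 1,2,2,2,1,36] for √350; ℓ=6 ⇒ convergent index 5
step 0: (18, 1)  from 18·(1,0) + (0,1)
step 1: (19, 1)  from 1·(18,1) + (1,0)
step 2: (56, 3)  from 2·(19,1) + (18,1)
…
step 4: (318, 17)  from 2·(131,7) + (56,3)
step 5: (449, 24)  from 1·(318,17) + (131,7)
→ (449, 24).  Check: 449²=201601, 350·24²=201600, difference 1.
(x_2, y_2) = (449·449 + 350·24·24, 449·24 + 24·449) = (403201, 21552)

449 24
403201 21552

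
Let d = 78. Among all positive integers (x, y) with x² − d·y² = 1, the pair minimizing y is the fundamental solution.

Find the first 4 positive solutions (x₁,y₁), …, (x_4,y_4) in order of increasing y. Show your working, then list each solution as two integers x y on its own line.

√78 → a₀=8, period (1,4,1,16); ℓ=4 even so k=3
a_0=8:  p_0=8·1+0=8,  q_0=8·0+1=1
…
a_2=4:  p_2=4·9+8=44,  q_2=4·1+1=5
a_3=1:  p_3=1·44+9=53,  q_3=1·5+1=6
→ (53, 6).  Check: 53²=2809, 78·6²=2808, difference 1.
n=2: (53,6)∘(53,6) = (53·53+78·6·6, 53·6+6·53) = (5617,636)
n=3: (5617,636)∘(53,6) = (53·5617+78·6·636, 53·636+6·5617) = (595349,67410)
n=4: (595349,67410)∘(53,6) = (53·595349+78·6·67410, 53·67410+6·595349) = (63101377,7144824)

53 6
5617 636
595349 67410
63101377 7144824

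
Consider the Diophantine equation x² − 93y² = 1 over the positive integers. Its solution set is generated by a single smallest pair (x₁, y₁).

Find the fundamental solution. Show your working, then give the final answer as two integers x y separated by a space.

12151 1260

d=93: √d = [9; 1,1,1,4,6,4,1,1,1,18] (ℓ=10, even), read p_9/q_9
a_0=9:  p_0=9·1+0=9,  q_0=9·0+1=1
…
a_2=1:  p_2=1·10+9=19,  q_2=1·1+1=2
a_3=1:  p_3=1·19+10=29,  q_3=1·2+1=3
a_4=4:  p_4=4·29+19=135,  q_4=4·3+2=14
a_5=6:  p_5=6·135+29=839,  q_5=6·14+3=87
…
a_7=1:  p_7=1·3491+839=4330,  q_7=1·362+87=449
a_8=1:  p_8=1·4330+3491=7821,  q_8=1·449+362=811
a_9=1:  p_9=1·7821+4330=12151,  q_9=1·811+449=1260
→ (12151, 1260).  Check: 12151²=147646801, 93·1260²=147646800, difference 1.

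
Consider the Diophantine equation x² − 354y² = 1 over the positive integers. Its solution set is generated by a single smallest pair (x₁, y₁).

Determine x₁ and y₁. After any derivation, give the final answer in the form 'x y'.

258065 13716

√354 = [18; 1,4,2,2,18,2,2,4,1,36, …], period ℓ=10 (even) → k=9
i=0: a=18 ⇒ p=18, q=1
…
i=7: a=2 ⇒ p=47771, q=2539
i=8: a=4 ⇒ p=210294, q=11177
i=9: a=1 ⇒ p=258065, q=13716
→ (258065, 13716).  Check: 258065²=66597544225, 354·13716²=66597544224, difference 1.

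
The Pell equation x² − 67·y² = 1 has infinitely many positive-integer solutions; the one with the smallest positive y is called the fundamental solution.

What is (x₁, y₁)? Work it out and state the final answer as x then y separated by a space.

48842 5967

d=67: √d = [8; 5,2,1,1,7,1,1,2,5,16] (ℓ=10, even), read p_9/q_9
i=0: a=8 ⇒ p=8, q=1
…
i=2: a=2 ⇒ p=90, q=11
…
i=4: a=1 ⇒ p=221, q=27
…
i=8: a=2 ⇒ p=9053, q=1106
i=9: a=5 ⇒ p=48842, q=5967
(x₁, y₁) = (48842, 5967);  48842² − 67·5967² = 1 ✓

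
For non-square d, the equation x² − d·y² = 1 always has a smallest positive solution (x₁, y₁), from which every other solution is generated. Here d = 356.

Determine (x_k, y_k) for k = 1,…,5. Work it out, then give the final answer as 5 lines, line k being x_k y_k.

500001 26500
500002000001 26500053000
500003000004500001 26500106000079500
500004000010000008000001 26500159000265000106000
500005000017500025000012500001 26500212000556500530000132500

√356 = [18; 1,6,1,1,2,…,6,1,36, …], period ℓ=14 (even) → k=13
step 0: (18, 1)  from 18·(1,0) + (0,1)
…
step 2: (132, 7)  from 6·(19,1) + (18,1)
…
step 4: (283, 15)  from 1·(151,8) + (132,7)
step 5: (717, 38)  from 2·(283,15) + (151,8)
…
step 7: (8717, 462)  from 8·(1000,53) + (717,38)
…
step 9: (28151, 1492)  from 2·(9717,515) + (8717,462)
…
step 11: (66019, 3499)  from 1·(37868,2007) + (28151,1492)
step 12: (433982, 23001)  from 6·(66019,3499) + (37868,2007)
step 13: (500001, 26500)  from 1·(433982,23001) + (66019,3499)
→ (500001, 26500).  Check: 500001²=250001000001, 356·26500²=250001000000, difference 1.
(x_2, y_2) = (500001·500001 + 356·26500·26500, 500001·26500 + 26500·500001) = (500002000001, 26500053000)
(x_3, y_3) = (500001·500002000001 + 356·26500·26500053000, 500001·26500053000 + 26500·500002000001) = (500003000004500001, 26500106000079500)
(x_4, y_4) = (500001·500003000004500001 + 356·26500·26500106000079500, 500001·26500106000079500 + 26500·500003000004500001) = (500004000010000008000001, 26500159000265000106000)
(x_5, y_5) = (500001·500004000010000008000001 + 356·26500·26500159000265000106000, 500001·26500159000265000106000 + 26500·500004000010000008000001) = (500005000017500025000012500001, 26500212000556500530000132500)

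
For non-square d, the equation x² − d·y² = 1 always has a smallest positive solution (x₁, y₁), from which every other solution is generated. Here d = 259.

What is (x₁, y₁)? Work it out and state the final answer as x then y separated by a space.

√259 = [16; 10,1,2,3,4,3,2,1,10,32, …], period ℓ=10 (even) → k=9
i=0: a=16 ⇒ p=16, q=1
i=1: a=10 ⇒ p=161, q=10
i=2: a=1 ⇒ p=177, q=11
…
i=5: a=4 ⇒ p=7403, q=460
…
i=7: a=2 ⇒ p=55265, q=3434
i=8: a=1 ⇒ p=79196, q=4921
i=9: a=10 ⇒ p=847225, q=52644
fundamental: x₁=847225, y₁=52644  (since 717790200625 − 259·2771390736 = 1)

847225 52644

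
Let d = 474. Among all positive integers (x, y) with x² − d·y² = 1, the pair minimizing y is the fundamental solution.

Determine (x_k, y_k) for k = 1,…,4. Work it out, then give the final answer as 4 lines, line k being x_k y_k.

193549 8890
74922430801 3441301220
29002323118011949 1332120819650670
11226741274261267003201 515661305041693754440

[21; 1,3,2,1,1,…,3,1,42] for √474; ℓ=14 ⇒ convergent index 13
i=0: a=21 ⇒ p=21, q=1
i=1: a=1 ⇒ p=22, q=1
i=2: a=3 ⇒ p=87, q=4
…
i=5: a=1 ⇒ p=479, q=22
i=6: a=1 ⇒ p=762, q=35
i=7: a=6 ⇒ p=5051, q=232
…
i=9: a=1 ⇒ p=10864, q=499
i=10: a=1 ⇒ p=16677, q=766
i=11: a=2 ⇒ p=44218, q=2031
i=12: a=3 ⇒ p=149331, q=6859
i=13: a=1 ⇒ p=193549, q=8890
fundamental: x₁=193549, y₁=8890  (since 37461215401 − 474·79032100 = 1)
n=2: (193549,8890)∘(193549,8890) = (193549·193549+474·8890·8890, 193549·8890+8890·193549) = (74922430801,3441301220)
n=3: (74922430801,3441301220)∘(193549,8890) = (193549·74922430801+474·8890·3441301220, 193549·3441301220+8890·74922430801) = (29002323118011949,1332120819650670)
n=4: (29002323118011949,1332120819650670)∘(193549,8890) = (193549·29002323118011949+474·8890·1332120819650670, 193549·1332120819650670+8890·29002323118011949) = (11226741274261267003201,515661305041693754440)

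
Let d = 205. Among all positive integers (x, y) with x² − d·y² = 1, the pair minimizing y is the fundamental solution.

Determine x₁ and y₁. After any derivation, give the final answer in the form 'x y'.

39689 2772

√205 = [14; 3,6,1,4,1,6,3,28, …], period ℓ=8 (even) → k=7
step 0: (14, 1)  from 14·(1,0) + (0,1)
step 1: (43, 3)  from 3·(14,1) + (1,0)
step 2: (272, 19)  from 6·(43,3) + (14,1)
step 3: (315, 22)  from 1·(272,19) + (43,3)
…
step 5: (1847, 129)  from 1·(1532,107) + (315,22)
step 6: (12614, 881)  from 6·(1847,129) + (1532,107)
step 7: (39689, 2772)  from 3·(12614,881) + (1847,129)
(x₁, y₁) = (39689, 2772);  39689² − 205·2772² = 1 ✓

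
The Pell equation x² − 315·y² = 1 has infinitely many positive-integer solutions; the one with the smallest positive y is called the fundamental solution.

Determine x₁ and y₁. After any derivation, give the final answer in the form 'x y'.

d=315: √d = [17; 1,2,1,34] (ℓ=4, even), read p_3/q_3
a_0=17:  p_0=17·1+0=17,  q_0=17·0+1=1
…
a_2=2:  p_2=2·18+17=53,  q_2=2·1+1=3
a_3=1:  p_3=1·53+18=71,  q_3=1·3+1=4
fundamental: x₁=71, y₁=4  (since 5041 − 315·16 = 1)

71 4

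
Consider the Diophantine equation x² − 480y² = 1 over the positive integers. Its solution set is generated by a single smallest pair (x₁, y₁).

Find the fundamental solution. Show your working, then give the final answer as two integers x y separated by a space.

241 11

√480 = [21; 1,9,1,42, …], period ℓ=4 (even) → k=3
a_0=21:  p_0=21·1+0=21,  q_0=21·0+1=1
a_1=1:  p_1=1·21+1=22,  q_1=1·1+0=1
a_2=9:  p_2=9·22+21=219,  q_2=9·1+1=10
a_3=1:  p_3=1·219+22=241,  q_3=1·10+1=11
→ (241, 11).  Check: 241²=58081, 480·11²=58080, difference 1.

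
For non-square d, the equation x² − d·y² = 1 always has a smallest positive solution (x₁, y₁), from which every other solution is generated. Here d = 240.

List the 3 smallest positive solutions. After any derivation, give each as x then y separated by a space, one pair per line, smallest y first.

d=240: √d = [15; 2,30] (ℓ=2, even), read p_1/q_1
k=0  a_k=15  p_k/q_k = 15/1
k=1  a_k=2  p_k/q_k = 31/2
fundamental: x₁=31, y₁=2  (since 961 − 240·4 = 1)
k=2:  x_2 = 31·31+240·2·2 = 1921,  y_2 = 31·2+2·31 = 124
k=3:  x_3 = 31·1921+240·2·124 = 119071,  y_3 = 31·124+2·1921 = 7686

31 2
1921 124
119071 7686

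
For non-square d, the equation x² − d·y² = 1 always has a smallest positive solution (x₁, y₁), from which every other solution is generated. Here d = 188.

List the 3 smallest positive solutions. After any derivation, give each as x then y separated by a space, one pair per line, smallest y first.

4607 336
42448897 3095904
391124132351 28525659120

[13; 1,2,2,6,2,2,1,26] for √188; ℓ=8 ⇒ convergent index 7
a_0=13:  p_0=13·1+0=13,  q_0=13·0+1=1
…
a_2=2:  p_2=2·14+13=41,  q_2=2·1+1=3
a_3=2:  p_3=2·41+14=96,  q_3=2·3+1=7
a_4=6:  p_4=6·96+41=617,  q_4=6·7+3=45
…
a_6=2:  p_6=2·1330+617=3277,  q_6=2·97+45=239
a_7=1:  p_7=1·3277+1330=4607,  q_7=1·239+97=336
fundamental: x₁=4607, y₁=336  (since 21224449 − 188·112896 = 1)
k=2:  x_2 = 4607·4607+188·336·336 = 42448897,  y_2 = 4607·336+336·4607 = 3095904
k=3:  x_3 = 4607·42448897+188·336·3095904 = 391124132351,  y_3 = 4607·3095904+336·42448897 = 28525659120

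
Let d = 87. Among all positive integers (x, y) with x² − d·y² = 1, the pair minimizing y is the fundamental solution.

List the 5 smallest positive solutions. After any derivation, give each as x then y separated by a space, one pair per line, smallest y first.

28 3
1567 168
87724 9405
4910977 526512
274926988 29475267

[9; 3,18] for √87; ℓ=2 ⇒ convergent index 1
a_0=9:  p_0=9·1+0=9,  q_0=9·0+1=1
a_1=3:  p_1=3·9+1=28,  q_1=3·1+0=3
fundamental: x₁=28, y₁=3  (since 784 − 87·9 = 1)
k=2:  x_2 = 28·28+87·3·3 = 1567,  y_2 = 28·3+3·28 = 168
k=3:  x_3 = 28·1567+87·3·168 = 87724,  y_3 = 28·168+3·1567 = 9405
k=4:  x_4 = 28·87724+87·3·9405 = 4910977,  y_4 = 28·9405+3·87724 = 526512
k=5:  x_5 = 28·4910977+87·3·526512 = 274926988,  y_5 = 28·526512+3·4910977 = 29475267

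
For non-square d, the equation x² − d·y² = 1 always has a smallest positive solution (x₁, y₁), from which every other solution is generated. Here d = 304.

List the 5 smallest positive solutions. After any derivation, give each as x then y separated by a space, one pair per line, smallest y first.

[17; 2,3,2,1,1,1,1,1,2,3,2,34] for √304; ℓ=12 ⇒ convergent index 11
k=0  a_k=17  p_k/q_k = 17/1
…
k=4  a_k=1  p_k/q_k = 401/23
…
k=6  a_k=1  p_k/q_k = 1081/62
…
k=10  a_k=3  p_k/q_k = 25177/1444
k=11  a_k=2  p_k/q_k = 57799/3315
(x₁, y₁) = (57799, 3315);  57799² − 304·3315² = 1 ✓
n=2: (57799,3315)∘(57799,3315) = (57799·57799+304·3315·3315, 57799·3315+3315·57799) = (6681448801,383207370)
n=3: (6681448801,383207370)∘(57799,3315) = (57799·6681448801+304·3315·383207370, 57799·383207370+3315·6681448801) = (772362118440199,44298005553945)
n=4: (772362118440199,44298005553945)∘(57799,3315) = (57799·772362118440199+304·3315·44298005553945, 57799·44298005553945+3315·772362118440199) = (89283516160768675201,5120760845641726740)
n=5: (89283516160768675201,5120760845641726740)∘(57799,3315) = (57799·89283516160768675201+304·3315·5120760845641726740, 57799·5120760845641726740+3315·89283516160768675201) = (10320995900380175197444999,591949712190194322136575)

57799 3315
6681448801 383207370
772362118440199 44298005553945
89283516160768675201 5120760845641726740
10320995900380175197444999 591949712190194322136575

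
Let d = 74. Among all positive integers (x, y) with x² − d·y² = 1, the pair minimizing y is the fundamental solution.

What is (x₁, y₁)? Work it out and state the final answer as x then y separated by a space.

3699 430

[8; 1,1,1,1,16] for √74; ℓ=5 ⇒ convergent index 9
step 0: (8, 1)  from 8·(1,0) + (0,1)
step 1: (9, 1)  from 1·(8,1) + (1,0)
…
step 4: (43, 5)  from 1·(26,3) + (17,2)
…
step 7: (1471, 171)  from 1·(757,88) + (714,83)
step 8: (2228, 259)  from 1·(1471,171) + (757,88)
step 9: (3699, 430)  from 1·(2228,259) + (1471,171)
→ (3699, 430).  Check: 3699²=13682601, 74·430²=13682600, difference 1.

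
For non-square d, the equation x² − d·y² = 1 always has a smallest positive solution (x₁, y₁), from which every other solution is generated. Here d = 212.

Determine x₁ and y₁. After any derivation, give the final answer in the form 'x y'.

√212 → a₀=14, period (1,1,3,1,1,…,1,1,28); ℓ=14 even so k=13
a_0=14:  p_0=14·1+0=14,  q_0=14·0+1=1
…
a_2=1:  p_2=1·15+14=29,  q_2=1·1+1=2
…
a_5=1:  p_5=1·131+102=233,  q_5=1·9+7=16
a_6=1:  p_6=1·233+131=364,  q_6=1·16+9=25
a_7=6:  p_7=6·364+233=2417,  q_7=6·25+16=166
a_8=1:  p_8=1·2417+364=2781,  q_8=1·166+25=191
a_9=1:  p_9=1·2781+2417=5198,  q_9=1·191+166=357
a_10=1:  p_10=1·5198+2781=7979,  q_10=1·357+191=548
a_11=3:  p_11=3·7979+5198=29135,  q_11=3·548+357=2001
a_12=1:  p_12=1·29135+7979=37114,  q_12=1·2001+548=2549
a_13=1:  p_13=1·37114+29135=66249,  q_13=1·2549+2001=4550
(x₁, y₁) = (66249, 4550);  66249² − 212·4550² = 1 ✓

66249 4550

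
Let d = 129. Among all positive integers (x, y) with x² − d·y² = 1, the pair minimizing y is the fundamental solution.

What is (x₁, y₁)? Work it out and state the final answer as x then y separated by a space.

16855 1484

√129 = [11; 2,1,3,1,6,1,3,1,2,22, …], period ℓ=10 (even) → k=9
k=0  a_k=11  p_k/q_k = 11/1
…
k=2  a_k=1  p_k/q_k = 34/3
k=3  a_k=3  p_k/q_k = 125/11
k=4  a_k=1  p_k/q_k = 159/14
k=5  a_k=6  p_k/q_k = 1079/95
k=6  a_k=1  p_k/q_k = 1238/109
k=7  a_k=3  p_k/q_k = 4793/422
k=8  a_k=1  p_k/q_k = 6031/531
k=9  a_k=2  p_k/q_k = 16855/1484
fundamental: x₁=16855, y₁=1484  (since 284091025 − 129·2202256 = 1)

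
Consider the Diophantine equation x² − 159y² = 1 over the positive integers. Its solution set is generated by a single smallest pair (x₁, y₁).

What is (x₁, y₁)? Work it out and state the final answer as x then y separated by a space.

√159 → a₀=12, period (1,1,1,1,3,1,1,1,1,24); ℓ=10 even so k=9
i=0: a=12 ⇒ p=12, q=1
…
i=2: a=1 ⇒ p=25, q=2
i=3: a=1 ⇒ p=38, q=3
i=4: a=1 ⇒ p=63, q=5
…
i=8: a=1 ⇒ p=807, q=64
i=9: a=1 ⇒ p=1324, q=105
(x₁, y₁) = (1324, 105);  1324² − 159·105² = 1 ✓

1324 105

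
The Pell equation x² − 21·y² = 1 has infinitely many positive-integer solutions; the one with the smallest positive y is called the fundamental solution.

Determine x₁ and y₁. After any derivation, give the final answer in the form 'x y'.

55 12

[4; 1,1,2,1,1,8] for √21; ℓ=6 ⇒ convergent index 5
step 0: (4, 1)  from 4·(1,0) + (0,1)
step 1: (5, 1)  from 1·(4,1) + (1,0)
step 2: (9, 2)  from 1·(5,1) + (4,1)
…
step 4: (32, 7)  from 1·(23,5) + (9,2)
step 5: (55, 12)  from 1·(32,7) + (23,5)
(x₁, y₁) = (55, 12);  55² − 21·12² = 1 ✓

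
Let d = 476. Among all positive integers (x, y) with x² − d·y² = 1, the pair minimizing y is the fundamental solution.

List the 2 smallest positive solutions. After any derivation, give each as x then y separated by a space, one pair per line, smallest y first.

[21; 1,4,2,10,2,4,1,42] for √476; ℓ=8 ⇒ convergent index 7
k=0  a_k=21  p_k/q_k = 21/1
…
k=2  a_k=4  p_k/q_k = 109/5
k=3  a_k=2  p_k/q_k = 240/11
k=4  a_k=10  p_k/q_k = 2509/115
k=5  a_k=2  p_k/q_k = 5258/241
k=6  a_k=4  p_k/q_k = 23541/1079
k=7  a_k=1  p_k/q_k = 28799/1320
→ (28799, 1320).  Check: 28799²=829382401, 476·1320²=829382400, difference 1.
k=2:  x_2 = 28799·28799+476·1320·1320 = 1658764801,  y_2 = 28799·1320+1320·28799 = 76029360

28799 1320
1658764801 76029360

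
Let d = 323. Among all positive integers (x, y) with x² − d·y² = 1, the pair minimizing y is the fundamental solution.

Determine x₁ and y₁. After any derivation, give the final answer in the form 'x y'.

d=323: √d = [17; 1,34] (ℓ=2, even), read p_1/q_1
i=0: a=17 ⇒ p=17, q=1
i=1: a=1 ⇒ p=18, q=1
(x₁, y₁) = (18, 1);  18² − 323·1² = 1 ✓

18 1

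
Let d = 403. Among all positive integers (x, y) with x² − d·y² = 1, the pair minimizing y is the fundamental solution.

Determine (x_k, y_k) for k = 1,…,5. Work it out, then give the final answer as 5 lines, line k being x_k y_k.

669878 33369
897473069767 44706317964
1202394930058086974 59895557730143415
1610915821914004898868577 80245432842261314788776
2158234137903017152358511160238 107509300122956754498421235241

√403 = [20; 13,2,1,3,1,3,1,2,13,40, …], period ℓ=10 (even) → k=9
i=0: a=20 ⇒ p=20, q=1
…
i=3: a=1 ⇒ p=803, q=40
…
i=8: a=2 ⇒ p=50147, q=2498
i=9: a=13 ⇒ p=669878, q=33369
fundamental: x₁=669878, y₁=33369  (since 448736534884 − 403·1113490161 = 1)
(x_2, y_2) = (669878·669878 + 403·33369·33369, 669878·33369 + 33369·669878) = (897473069767, 44706317964)
(x_3, y_3) = (669878·897473069767 + 403·33369·44706317964, 669878·44706317964 + 33369·897473069767) = (1202394930058086974, 59895557730143415)
(x_4, y_4) = (669878·1202394930058086974 + 403·33369·59895557730143415, 669878·59895557730143415 + 33369·1202394930058086974) = (1610915821914004898868577, 80245432842261314788776)
(x_5, y_5) = (669878·1610915821914004898868577 + 403·33369·80245432842261314788776, 669878·80245432842261314788776 + 33369·1610915821914004898868577) = (2158234137903017152358511160238, 107509300122956754498421235241)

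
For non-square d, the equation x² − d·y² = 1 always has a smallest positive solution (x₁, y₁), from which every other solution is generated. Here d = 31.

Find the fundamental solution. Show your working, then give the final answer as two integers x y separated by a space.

1520 273

√31 → a₀=5, period (1,1,3,5,3,1,1,10); ℓ=8 even so k=7
a_0=5:  p_0=5·1+0=5,  q_0=5·0+1=1
…
a_2=1:  p_2=1·6+5=11,  q_2=1·1+1=2
a_3=3:  p_3=3·11+6=39,  q_3=3·2+1=7
a_4=5:  p_4=5·39+11=206,  q_4=5·7+2=37
…
a_6=1:  p_6=1·657+206=863,  q_6=1·118+37=155
a_7=1:  p_7=1·863+657=1520,  q_7=1·155+118=273
(x₁, y₁) = (1520, 273);  1520² − 31·273² = 1 ✓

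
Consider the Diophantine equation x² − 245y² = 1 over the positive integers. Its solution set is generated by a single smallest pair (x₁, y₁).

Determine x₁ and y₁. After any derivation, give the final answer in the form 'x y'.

51841 3312

d=245: √d = [15; 1,1,1,7,6,7,1,1,1,30] (ℓ=10, even), read p_9/q_9
step 0: (15, 1)  from 15·(1,0) + (0,1)
step 1: (16, 1)  from 1·(15,1) + (1,0)
…
step 4: (360, 23)  from 7·(47,3) + (31,2)
…
step 8: (33825, 2161)  from 1·(18016,1151) + (15809,1010)
step 9: (51841, 3312)  from 1·(33825,2161) + (18016,1151)
fundamental: x₁=51841, y₁=3312  (since 2687489281 − 245·10969344 = 1)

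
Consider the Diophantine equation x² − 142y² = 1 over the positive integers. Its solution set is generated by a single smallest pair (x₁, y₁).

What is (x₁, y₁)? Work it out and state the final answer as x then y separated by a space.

[11; 1,10,1,22] for √142; ℓ=4 ⇒ convergent index 3
a_0=11:  p_0=11·1+0=11,  q_0=11·0+1=1
…
a_2=10:  p_2=10·12+11=131,  q_2=10·1+1=11
a_3=1:  p_3=1·131+12=143,  q_3=1·11+1=12
(x₁, y₁) = (143, 12);  143² − 142·12² = 1 ✓

143 12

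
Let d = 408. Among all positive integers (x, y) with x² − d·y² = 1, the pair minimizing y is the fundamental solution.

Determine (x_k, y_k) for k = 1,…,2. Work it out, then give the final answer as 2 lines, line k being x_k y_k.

101 5
20401 1010

√408 → a₀=20, period (5,40); ℓ=2 even so k=1
a_0=20:  p_0=20·1+0=20,  q_0=20·0+1=1
a_1=5:  p_1=5·20+1=101,  q_1=5·1+0=5
(x₁, y₁) = (101, 5);  101² − 408·5² = 1 ✓
n=2: (101,5)∘(101,5) = (101·101+408·5·5, 101·5+5·101) = (20401,1010)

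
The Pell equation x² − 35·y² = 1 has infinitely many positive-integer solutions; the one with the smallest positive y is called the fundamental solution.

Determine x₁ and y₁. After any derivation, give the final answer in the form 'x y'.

6 1

√35 → a₀=5, period (1,10); ℓ=2 even so k=1
i=0: a=5 ⇒ p=5, q=1
i=1: a=1 ⇒ p=6, q=1
→ (6, 1).  Check: 6²=36, 35·1²=35, difference 1.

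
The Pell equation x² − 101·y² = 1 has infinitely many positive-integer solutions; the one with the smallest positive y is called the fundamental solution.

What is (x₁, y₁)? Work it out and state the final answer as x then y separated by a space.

√101 = [10; 20, …], period ℓ=1 (odd) → k=1
i=0: a=10 ⇒ p=10, q=1
i=1: a=20 ⇒ p=201, q=20
(x₁, y₁) = (201, 20);  201² − 101·20² = 1 ✓

201 20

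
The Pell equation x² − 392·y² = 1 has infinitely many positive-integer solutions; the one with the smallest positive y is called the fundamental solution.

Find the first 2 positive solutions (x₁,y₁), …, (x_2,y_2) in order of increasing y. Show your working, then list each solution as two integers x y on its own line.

99 5
19601 990

d=392: √d = [19; 1,3,1,38] (ℓ=4, even), read p_3/q_3
i=0: a=19 ⇒ p=19, q=1
i=1: a=1 ⇒ p=20, q=1
i=2: a=3 ⇒ p=79, q=4
i=3: a=1 ⇒ p=99, q=5
→ (99, 5).  Check: 99²=9801, 392·5²=9800, difference 1.
k=2:  x_2 = 99·99+392·5·5 = 19601,  y_2 = 99·5+5·99 = 990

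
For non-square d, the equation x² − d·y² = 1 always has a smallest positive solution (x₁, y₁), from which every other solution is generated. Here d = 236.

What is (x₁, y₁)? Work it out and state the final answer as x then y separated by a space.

561799 36570

√236 = [15; 2,1,3,5,1,6,1,5,3,1,2,30, …], period ℓ=12 (even) → k=11
k=0  a_k=15  p_k/q_k = 15/1
…
k=6  a_k=6  p_k/q_k = 7251/472
k=7  a_k=1  p_k/q_k = 8311/541
…
k=10  a_k=1  p_k/q_k = 203535/13249
k=11  a_k=2  p_k/q_k = 561799/36570
fundamental: x₁=561799, y₁=36570  (since 315618116401 − 236·1337364900 = 1)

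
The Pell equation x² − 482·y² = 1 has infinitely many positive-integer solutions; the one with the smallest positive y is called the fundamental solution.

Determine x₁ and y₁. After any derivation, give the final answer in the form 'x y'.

483 22

√482 = [21; 1,20,1,42, …], period ℓ=4 (even) → k=3
a_0=21:  p_0=21·1+0=21,  q_0=21·0+1=1
a_1=1:  p_1=1·21+1=22,  q_1=1·1+0=1
a_2=20:  p_2=20·22+21=461,  q_2=20·1+1=21
a_3=1:  p_3=1·461+22=483,  q_3=1·21+1=22
fundamental: x₁=483, y₁=22  (since 233289 − 482·484 = 1)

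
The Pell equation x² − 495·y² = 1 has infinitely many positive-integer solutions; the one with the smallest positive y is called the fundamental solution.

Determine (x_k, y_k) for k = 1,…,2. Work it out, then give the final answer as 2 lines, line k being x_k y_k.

d=495: √d = [22; 4,44] (ℓ=2, even), read p_1/q_1
a_0=22:  p_0=22·1+0=22,  q_0=22·0+1=1
a_1=4:  p_1=4·22+1=89,  q_1=4·1+0=4
(x₁, y₁) = (89, 4);  89² − 495·4² = 1 ✓
k=2:  x_2 = 89·89+495·4·4 = 15841,  y_2 = 89·4+4·89 = 712

89 4
15841 712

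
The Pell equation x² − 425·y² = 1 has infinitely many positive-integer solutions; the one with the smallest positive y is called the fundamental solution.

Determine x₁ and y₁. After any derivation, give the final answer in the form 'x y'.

143649 6968

√425 → a₀=20, period (1,1,1,1,1,1,40); ℓ=7 odd so k=13
a_0=20:  p_0=20·1+0=20,  q_0=20·0+1=1
a_1=1:  p_1=1·20+1=21,  q_1=1·1+0=1
…
a_3=1:  p_3=1·41+21=62,  q_3=1·2+1=3
…
a_6=1:  p_6=1·165+103=268,  q_6=1·8+5=13
…
a_8=1:  p_8=1·10885+268=11153,  q_8=1·528+13=541
a_9=1:  p_9=1·11153+10885=22038,  q_9=1·541+528=1069
a_10=1:  p_10=1·22038+11153=33191,  q_10=1·1069+541=1610
…
a_12=1:  p_12=1·55229+33191=88420,  q_12=1·2679+1610=4289
a_13=1:  p_13=1·88420+55229=143649,  q_13=1·4289+2679=6968
fundamental: x₁=143649, y₁=6968  (since 20635035201 − 425·48553024 = 1)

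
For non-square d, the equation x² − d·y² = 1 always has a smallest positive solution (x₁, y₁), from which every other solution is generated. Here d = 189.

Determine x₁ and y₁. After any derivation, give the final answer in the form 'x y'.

√189 → a₀=13, period (1,2,1,26); ℓ=4 even so k=3
a_0=13:  p_0=13·1+0=13,  q_0=13·0+1=1
a_1=1:  p_1=1·13+1=14,  q_1=1·1+0=1
a_2=2:  p_2=2·14+13=41,  q_2=2·1+1=3
a_3=1:  p_3=1·41+14=55,  q_3=1·3+1=4
→ (55, 4).  Check: 55²=3025, 189·4²=3024, difference 1.

55 4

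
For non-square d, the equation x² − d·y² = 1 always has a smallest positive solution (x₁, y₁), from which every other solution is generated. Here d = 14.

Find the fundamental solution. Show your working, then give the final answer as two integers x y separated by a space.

15 4

√14 → a₀=3, period (1,2,1,6); ℓ=4 even so k=3
a_0=3:  p_0=3·1+0=3,  q_0=3·0+1=1
…
a_2=2:  p_2=2·4+3=11,  q_2=2·1+1=3
a_3=1:  p_3=1·11+4=15,  q_3=1·3+1=4
(x₁, y₁) = (15, 4);  15² − 14·4² = 1 ✓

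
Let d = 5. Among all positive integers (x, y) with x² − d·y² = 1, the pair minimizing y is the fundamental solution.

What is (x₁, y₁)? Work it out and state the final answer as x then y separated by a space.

9 4

[2; 4] for √5; ℓ=1 ⇒ convergent index 1
i=0: a=2 ⇒ p=2, q=1
i=1: a=4 ⇒ p=9, q=4
(x₁, y₁) = (9, 4);  9² − 5·4² = 1 ✓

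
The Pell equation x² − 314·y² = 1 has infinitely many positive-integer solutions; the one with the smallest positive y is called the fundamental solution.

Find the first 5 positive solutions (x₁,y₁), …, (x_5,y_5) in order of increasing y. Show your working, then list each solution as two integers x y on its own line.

392499 22150
308110930001 17387705700
241866463828532499 13649314199066450
189864690372162243720001 10714684347621377411400
149043402212524750531884812499 8411005783500436710995110750

√314 → a₀=17, period (1,2,1,1,2,1,34); ℓ=7 odd so k=13
a_0=17:  p_0=17·1+0=17,  q_0=17·0+1=1
…
a_2=2:  p_2=2·18+17=53,  q_2=2·1+1=3
…
a_8=1:  p_8=1·15381+443=15824,  q_8=1·868+25=893
…
a_12=2:  p_12=2·109882+62853=282617,  q_12=2·6201+3547=15949
a_13=1:  p_13=1·282617+109882=392499,  q_13=1·15949+6201=22150
→ (392499, 22150).  Check: 392499²=154055465001, 314·22150²=154055465000, difference 1.
n=2: (392499,22150)∘(392499,22150) = (392499·392499+314·22150·22150, 392499·22150+22150·392499) = (308110930001,17387705700)
n=3: (308110930001,17387705700)∘(392499,22150) = (392499·308110930001+314·22150·17387705700, 392499·17387705700+22150·308110930001) = (241866463828532499,13649314199066450)
n=4: (241866463828532499,13649314199066450)∘(392499,22150) = (392499·241866463828532499+314·22150·13649314199066450, 392499·13649314199066450+22150·241866463828532499) = (189864690372162243720001,10714684347621377411400)
n=5: (189864690372162243720001,10714684347621377411400)∘(392499,22150) = (392499·189864690372162243720001+314·22150·10714684347621377411400, 392499·10714684347621377411400+22150·189864690372162243720001) = (149043402212524750531884812499,8411005783500436710995110750)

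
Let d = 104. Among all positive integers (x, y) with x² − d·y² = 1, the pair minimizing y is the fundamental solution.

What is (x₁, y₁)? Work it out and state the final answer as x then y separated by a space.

√104 → a₀=10, period (5,20); ℓ=2 even so k=1
i=0: a=10 ⇒ p=10, q=1
i=1: a=5 ⇒ p=51, q=5
fundamental: x₁=51, y₁=5  (since 2601 − 104·25 = 1)

51 5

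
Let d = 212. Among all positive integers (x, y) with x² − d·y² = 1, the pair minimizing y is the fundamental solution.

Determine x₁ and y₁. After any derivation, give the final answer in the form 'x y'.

66249 4550

[14; 1,1,3,1,1,…,1,1,28] for √212; ℓ=14 ⇒ convergent index 13
k=0  a_k=14  p_k/q_k = 14/1
k=1  a_k=1  p_k/q_k = 15/1
k=2  a_k=1  p_k/q_k = 29/2
…
k=9  a_k=1  p_k/q_k = 5198/357
…
k=12  a_k=1  p_k/q_k = 37114/2549
k=13  a_k=1  p_k/q_k = 66249/4550
(x₁, y₁) = (66249, 4550);  66249² − 212·4550² = 1 ✓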